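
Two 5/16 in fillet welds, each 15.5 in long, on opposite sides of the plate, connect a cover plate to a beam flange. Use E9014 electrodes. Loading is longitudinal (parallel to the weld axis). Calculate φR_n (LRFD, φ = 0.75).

E90XX → F_EXX = 90 ksi.
Effective throat t_e = 0.707 × 0.3125 = 0.2209 in.
Total length L = 31 in; A_we = 0.2209 × 31 = 6.849 in².
F_nw = 0.6 F_EXX = 0.6 × 90 = 54 ksi.
φR_n = 0.75 × 54 × 6.849 = 277.4 kip.

φR_n ≈ 277 kip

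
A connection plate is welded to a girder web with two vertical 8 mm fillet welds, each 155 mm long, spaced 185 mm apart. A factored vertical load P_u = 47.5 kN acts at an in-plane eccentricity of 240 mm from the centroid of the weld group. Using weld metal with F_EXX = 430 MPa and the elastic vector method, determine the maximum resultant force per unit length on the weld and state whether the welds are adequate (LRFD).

Total weld length L_w = 310 mm. Treat welds as unit-width lines.
Polar moment about centroid: J = 2[d³/12 + d(b/2)²] = 2[155³/12 + 155×92.5²] = 3273000 mm³.
Direct shear f_v = P/L_w = 47.5×10³ / 310 = 153.2 N/mm (vertical).
Torsion M = P·e = 47.5×10³ × 240 = 11400000 N·mm.
Critical point at (x, y) = (92.5, 77.5) from centroid. f_tx = M·y/J = 269.9 N/mm; f_ty = M·x/J = 322.2 N/mm.
Resultant f_max = √[f_tx² + (f_v + f_ty)²] = √[269.9² + (153.2 + 322.2)²] = 546.7 N/mm.
Capacity per unit length: φr_n = 0.75 × 0.6 × 430 × (0.707 × 8) = 1094 N/mm.
546.7 ≤ 1094 → adequate.

f_max ≈ 547 N/mm; adequate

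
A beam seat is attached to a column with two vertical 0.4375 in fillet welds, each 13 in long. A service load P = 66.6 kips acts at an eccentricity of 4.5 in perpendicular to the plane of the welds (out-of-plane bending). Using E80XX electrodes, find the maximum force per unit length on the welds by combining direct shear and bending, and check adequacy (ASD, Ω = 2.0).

f_max ≈ 5.9 kip/in; adequate

E80XX → F_EXX = 80 ksi.
L_w = 2 × 13 = 26 in; section modulus (unit throat) S = 2 × L²/6 = 56.33 in².
Direct shear f_v = P/L_w = 66.6/26 = 2.562 kip/in.
Moment M = P × e = 66.6 × 4.5 = 299.7 kip·in; bending f_b = M/S = 5.32 kip/in.
f_max = √(f_v² + f_b²) = √(2.562² + 5.32²) = 5.905 kip/in.
r_n/Ω = (1/2.0) × 0.6 × 80 × (0.707 × 0.4375) = 7.423 kip/in → adequate.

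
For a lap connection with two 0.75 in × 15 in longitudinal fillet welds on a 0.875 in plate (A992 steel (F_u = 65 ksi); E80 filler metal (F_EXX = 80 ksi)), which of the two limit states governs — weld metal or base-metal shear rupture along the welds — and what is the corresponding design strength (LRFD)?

φR_n ≈ 573 kips (weld metal governs)

t_e = 0.707 × 0.75 = 0.5302 in; L = 30 in.
Weld metal: φR_n = 0.75 × 0.6 × 80 × 0.5302 × 30 = 572.7 kips.
Base metal (shear rupture): φR_n = 0.75 × 0.6 × 65 × 0.875 × 30 = 767.8 kips.
Governing: weld metal.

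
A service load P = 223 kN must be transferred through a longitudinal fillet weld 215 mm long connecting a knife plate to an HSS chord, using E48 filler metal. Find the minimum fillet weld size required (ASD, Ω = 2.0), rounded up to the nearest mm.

w = 11 mm

E48XX → F_EXX = 480 MPa.
Total weld length L = 215 mm.
Required throat t_e = P × Ω / (0.6 F_EXX × L) = 223 × 2.0 / (0.6 × 480 × 215 × 10⁻³) = 7.203 mm.
Required leg w = t_e / 0.707 = 10.19 mm → use 11 mm.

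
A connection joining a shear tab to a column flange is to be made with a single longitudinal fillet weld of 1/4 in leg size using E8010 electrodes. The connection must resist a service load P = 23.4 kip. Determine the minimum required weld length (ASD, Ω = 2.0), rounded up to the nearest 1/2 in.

L = 6 in

E80XX → F_EXX = 80 ksi.
Throat t_e = 0.707 × 0.25 = 0.1767 in.
r_n/Ω = (0.6 × 80 × 0.1767) / 2.0 = 4.242 kip/in.
L_req = P / (r_n/Ω) = 23.4 / 4.242 = 5.516 in total.
Round up → use L = 6 in.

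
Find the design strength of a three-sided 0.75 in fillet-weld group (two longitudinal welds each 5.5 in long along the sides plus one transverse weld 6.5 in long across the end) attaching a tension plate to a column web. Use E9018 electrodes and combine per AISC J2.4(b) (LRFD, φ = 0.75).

E90XX → F_EXX = 90 ksi.
t_e = 0.707 × 0.75 = 0.5302 in.
R_nwl = 0.6 × 90 × 0.5302 × 11 = 315 kip (longitudinal, 2 welds).
R_nwt = 0.6 × 90 × 0.5302 × 6.5 = 186.1 kip (transverse, base value).
(i) R_nwl + R_nwt = 501.1 kip; (ii) 0.85 R_nwl + 1.5 R_nwt = 546.9 kip.
R_n = max = 546.9 kip [governs: (ii)]; φR_n = 410.2 kip.

φR_n ≈ 410 kip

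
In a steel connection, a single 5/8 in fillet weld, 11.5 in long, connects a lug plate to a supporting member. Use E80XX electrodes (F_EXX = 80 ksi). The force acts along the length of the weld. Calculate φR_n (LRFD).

Effective throat t_e = 0.707 × 0.625 = 0.4419 in.
Total length L = 11.5 in; A_we = 0.4419 × 11.5 = 5.082 in².
F_nw = 0.6 F_EXX = 0.6 × 80 = 48 ksi.
φR_n = 0.75 × 48 × 5.082 = 182.9 kip.

φR_n ≈ 183 kip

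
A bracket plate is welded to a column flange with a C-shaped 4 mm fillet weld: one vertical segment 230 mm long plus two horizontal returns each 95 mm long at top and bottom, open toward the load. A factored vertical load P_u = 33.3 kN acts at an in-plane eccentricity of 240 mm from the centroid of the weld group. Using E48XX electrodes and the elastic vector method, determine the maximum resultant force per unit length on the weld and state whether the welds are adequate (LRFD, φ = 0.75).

E48XX → F_EXX = 480 MPa.
Total weld length L_w = 420 mm. Treat welds as unit-width lines.
Centroid: x̄ = 2×95×47.5 / 420 = 21.49 mm from the vertical weld.
Polar moment about centroid: J = I_x + I_y = [230³/12 + 2×95×115²] + [230×21.49² + 2(95³/12 + 95×26.01²)] = 3904000 mm³.
Direct shear f_v = P/L_w = 33.3×10³ / 420 = 79.29 N/mm (vertical).
Torsion M = P·e = 33.3×10³ × 240 = 7992000 N·mm.
Critical point at (x, y) = (73.51, 115) from centroid. f_tx = M·y/J = 235.4 N/mm; f_ty = M·x/J = 150.5 N/mm.
Resultant f_max = √[f_tx² + (f_v + f_ty)²] = √[235.4² + (79.29 + 150.5)²] = 328.9 N/mm.
Capacity per unit length: φr_n = 0.75 × 0.6 × 480 × (0.707 × 4) = 610.8 N/mm.
328.9 ≤ 610.8 → adequate.

f_max ≈ 329 N/mm; adequate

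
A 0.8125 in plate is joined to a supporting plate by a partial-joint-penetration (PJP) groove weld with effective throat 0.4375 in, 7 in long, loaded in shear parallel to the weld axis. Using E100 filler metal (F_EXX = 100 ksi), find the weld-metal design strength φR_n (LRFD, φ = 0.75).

φR_n ≈ 138 kip

Effective throat (given) t_e = 0.4375 in.
A_we = 0.4375 × 7 = 3.062 in².
F_nw = 0.6 F_EXX = 60 ksi.
φR_n = 0.75 × 60 × 3.062 = 137.8 kip.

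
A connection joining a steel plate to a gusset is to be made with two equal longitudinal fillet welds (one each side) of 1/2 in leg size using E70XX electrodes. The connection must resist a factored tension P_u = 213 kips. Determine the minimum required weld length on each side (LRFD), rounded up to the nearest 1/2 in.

E70XX → F_EXX = 70 ksi.
Throat t_e = 0.707 × 0.5 = 0.3535 in.
φr_n = 0.75 × 0.6 × 70 × 0.3535 = 11.14 kips/in.
L_req = P_u / φr_n = 213 / 11.14 = 19.13 in total.
Per side: 19.13 / 2 = 9.564 in.
Round up → use L = 10 in on each side.

L = 10 in on each side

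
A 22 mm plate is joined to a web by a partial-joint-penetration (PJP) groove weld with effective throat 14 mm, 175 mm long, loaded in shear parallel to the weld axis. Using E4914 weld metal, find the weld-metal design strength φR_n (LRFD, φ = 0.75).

E49XX → F_EXX = 490 MPa.
Effective throat (given) t_e = 14 mm.
A_we = 14 × 175 = 2450 mm².
F_nw = 0.6 F_EXX = 294 MPa.
φR_n = 0.75 × 294 × 2450 × 10⁻³ = 540.2 kN.

φR_n ≈ 540 kN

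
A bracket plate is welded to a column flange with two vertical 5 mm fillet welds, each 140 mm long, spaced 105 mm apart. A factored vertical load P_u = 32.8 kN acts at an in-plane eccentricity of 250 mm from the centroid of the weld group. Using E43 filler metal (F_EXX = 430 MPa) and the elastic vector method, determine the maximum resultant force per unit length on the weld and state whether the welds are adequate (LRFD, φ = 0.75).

Total weld length L_w = 280 mm. Treat welds as unit-width lines.
Polar moment about centroid: J = 2[d³/12 + d(b/2)²] = 2[140³/12 + 140×52.5²] = 1229000 mm³.
Direct shear f_v = P/L_w = 32.8×10³ / 280 = 117.1 N/mm (vertical).
Torsion M = P·e = 32.8×10³ × 250 = 8200000 N·mm.
Critical point at (x, y) = (52.5, 70) from centroid. f_tx = M·y/J = 467 N/mm; f_ty = M·x/J = 350.3 N/mm.
Resultant f_max = √[f_tx² + (f_v + f_ty)²] = √[467² + (117.1 + 350.3)²] = 660.7 N/mm.
Capacity per unit length: φr_n = 0.75 × 0.6 × 430 × (0.707 × 5) = 684 N/mm.
660.7 ≤ 684 → adequate.

f_max ≈ 661 N/mm; adequate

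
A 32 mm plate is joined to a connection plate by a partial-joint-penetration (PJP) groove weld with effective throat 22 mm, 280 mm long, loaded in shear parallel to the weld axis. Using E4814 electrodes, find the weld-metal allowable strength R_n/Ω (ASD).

R_n/Ω ≈ 887 kN

E48XX → F_EXX = 480 MPa.
Effective throat (given) t_e = 22 mm.
A_we = 22 × 280 = 6160 mm².
F_nw = 0.6 F_EXX = 288 MPa.
R_n/Ω = (288 × 6160) / 2.0 × 10⁻³ = 887 kN.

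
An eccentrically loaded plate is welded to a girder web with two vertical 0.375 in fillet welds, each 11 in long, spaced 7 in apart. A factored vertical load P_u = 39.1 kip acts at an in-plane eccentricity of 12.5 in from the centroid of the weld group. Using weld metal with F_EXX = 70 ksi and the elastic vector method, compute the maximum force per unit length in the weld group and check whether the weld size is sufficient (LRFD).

Total weld length L_w = 22 in. Treat welds as unit-width lines.
Polar moment about centroid: J = 2[d³/12 + d(b/2)²] = 2[11³/12 + 11×3.5²] = 491.3 in³.
Direct shear f_v = P/L_w = 39.1 / 22 = 1.777 kip/in (vertical).
Torsion M = P·e = 39.1 × 12.5 = 488.75 kip·in.
Critical point at (x, y) = (3.5, 5.5) from centroid. f_tx = M·y/J = 5.471 kip/in; f_ty = M·x/J = 3.482 kip/in.
Resultant f_max = √[f_tx² + (f_v + f_ty)²] = √[5.471² + (1.777 + 3.482)²] = 7.589 kip/in.
Capacity per unit length: φr_n = 0.75 × 0.6 × 70 × (0.707 × 0.375) = 8.351 kip/in.
7.589 ≤ 8.351 → adequate.

f_max ≈ 7.59 kip/in; adequate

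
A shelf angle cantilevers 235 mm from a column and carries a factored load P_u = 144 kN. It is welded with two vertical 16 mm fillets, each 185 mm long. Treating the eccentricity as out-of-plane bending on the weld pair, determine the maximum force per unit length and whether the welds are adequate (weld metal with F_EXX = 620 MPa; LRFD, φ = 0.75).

f_max ≈ 2990 N/mm; adequate

L_w = 2 × 185 = 370 mm; section modulus (unit throat) S = 2 × L²/6 = 11410 mm².
Direct shear f_v = P/L_w = 144×10³/370 = 389.2 N/mm.
Moment M = P × e = 144×10³ × 235 = 33840000 N·mm; bending f_b = M/S = 2966 N/mm.
f_max = √(f_v² + f_b²) = √(389.2² + 2966²) = 2992 N/mm.
φr_n = 0.75 × 0.6 × 620 × (0.707 × 16) = 3156 N/mm → adequate.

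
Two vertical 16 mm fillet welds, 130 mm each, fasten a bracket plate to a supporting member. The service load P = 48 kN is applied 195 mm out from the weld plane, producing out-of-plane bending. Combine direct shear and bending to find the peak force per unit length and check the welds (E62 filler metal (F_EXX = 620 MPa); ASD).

f_max ≈ 1670 N/mm; adequate

L_w = 2 × 130 = 260 mm; section modulus (unit throat) S = 2 × L²/6 = 5633 mm².
Direct shear f_v = P/L_w = 48×10³/260 = 184.6 N/mm.
Moment M = P × e = 48×10³ × 195 = 9360000 N·mm; bending f_b = M/S = 1662 N/mm.
f_max = √(f_v² + f_b²) = √(184.6² + 1662²) = 1672 N/mm.
r_n/Ω = (1/2.0) × 0.6 × 620 × (0.707 × 16) = 2104 N/mm → adequate.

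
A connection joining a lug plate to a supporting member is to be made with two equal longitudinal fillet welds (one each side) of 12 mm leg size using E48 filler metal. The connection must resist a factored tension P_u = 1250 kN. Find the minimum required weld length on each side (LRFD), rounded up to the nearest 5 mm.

E48XX → F_EXX = 480 MPa.
Throat t_e = 0.707 × 12 = 8.484 mm.
φr_n = 0.75 × 0.6 × 480 × 8.484 × 10⁻³ = 1.833 kN/mm.
L_req = P_u / φr_n = 1250 / 1.833 = 682.1 mm total.
Per side: 682.1 / 2 = 341.1 mm.
Round up → use L = 345 mm on each side.

L = 345 mm on each side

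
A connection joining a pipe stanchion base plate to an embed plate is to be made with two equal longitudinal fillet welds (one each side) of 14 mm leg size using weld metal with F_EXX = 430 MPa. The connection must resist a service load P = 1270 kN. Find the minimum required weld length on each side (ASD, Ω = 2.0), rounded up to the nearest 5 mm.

L = 500 mm on each side

Throat t_e = 0.707 × 14 = 9.898 mm.
r_n/Ω = (0.6 × 430 × 9.898) / 2.0 = 1277 N/mm = 1.277 kN/mm.
L_req = P / (r_n/Ω) = 1270 / 1.277 = 994.6 mm total.
Per side: 994.6 / 2 = 497.3 mm.
Round up → use L = 500 mm on each side.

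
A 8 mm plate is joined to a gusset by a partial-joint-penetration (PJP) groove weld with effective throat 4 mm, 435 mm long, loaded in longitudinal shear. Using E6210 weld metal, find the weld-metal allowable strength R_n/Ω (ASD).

R_n/Ω ≈ 324 kN

E62XX → F_EXX = 620 MPa.
Effective throat (given) t_e = 4 mm.
A_we = 4 × 435 = 1740 mm².
F_nw = 0.6 F_EXX = 372 MPa.
R_n/Ω = (372 × 1740) / 2.0 × 10⁻³ = 323.6 kN.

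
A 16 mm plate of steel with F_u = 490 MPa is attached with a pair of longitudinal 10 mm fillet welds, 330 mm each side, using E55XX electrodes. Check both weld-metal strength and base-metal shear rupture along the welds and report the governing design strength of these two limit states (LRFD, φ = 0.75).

φR_n ≈ 1150 kN (weld metal governs)

E55XX → F_EXX = 550 MPa.
t_e = 0.707 × 10 = 7.07 mm; L = 660 mm.
Weld metal: φR_n = 0.75 × 0.6 × 550 × 7.07 × 660 × 10⁻³ = 1155 kN.
Base metal (shear rupture): φR_n = 0.75 × 0.6 × 490 × 16 × 660 × 10⁻³ = 2328 kN.
Governing: weld metal.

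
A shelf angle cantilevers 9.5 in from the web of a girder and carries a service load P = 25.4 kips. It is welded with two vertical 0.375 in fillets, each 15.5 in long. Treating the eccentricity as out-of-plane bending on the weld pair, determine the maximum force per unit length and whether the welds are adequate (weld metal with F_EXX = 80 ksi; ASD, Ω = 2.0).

L_w = 2 × 15.5 = 31 in; section modulus (unit throat) S = 2 × L²/6 = 80.08 in².
Direct shear f_v = P/L_w = 25.4/31 = 0.8194 kip/in.
Moment M = P × e = 25.4 × 9.5 = 241.3 kip·in; bending f_b = M/S = 3.013 kip/in.
f_max = √(f_v² + f_b²) = √(0.8194² + 3.013²) = 3.123 kip/in.
r_n/Ω = (1/2.0) × 0.6 × 80 × (0.707 × 0.375) = 6.363 kip/in → adequate.

f_max ≈ 3.12 kip/in; adequate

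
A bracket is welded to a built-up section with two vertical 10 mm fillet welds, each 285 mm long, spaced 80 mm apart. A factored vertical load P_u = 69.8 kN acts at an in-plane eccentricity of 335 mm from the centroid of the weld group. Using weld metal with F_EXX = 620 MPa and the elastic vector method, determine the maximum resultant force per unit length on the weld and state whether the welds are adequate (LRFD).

f_max ≈ 768 N/mm; adequate

Total weld length L_w = 570 mm. Treat welds as unit-width lines.
Polar moment about centroid: J = 2[d³/12 + d(b/2)²] = 2[285³/12 + 285×40²] = 4770000 mm³.
Direct shear f_v = P/L_w = 69.8×10³ / 570 = 122.5 N/mm (vertical).
Torsion M = P·e = 69.8×10³ × 335 = 23383000 N·mm.
Critical point at (x, y) = (40, 142.5) from centroid. f_tx = M·y/J = 698.5 N/mm; f_ty = M·x/J = 196.1 N/mm.
Resultant f_max = √[f_tx² + (f_v + f_ty)²] = √[698.5² + (122.5 + 196.1)²] = 767.7 N/mm.
Capacity per unit length: φr_n = 0.75 × 0.6 × 620 × (0.707 × 10) = 1973 N/mm.
767.7 ≤ 1973 → adequate.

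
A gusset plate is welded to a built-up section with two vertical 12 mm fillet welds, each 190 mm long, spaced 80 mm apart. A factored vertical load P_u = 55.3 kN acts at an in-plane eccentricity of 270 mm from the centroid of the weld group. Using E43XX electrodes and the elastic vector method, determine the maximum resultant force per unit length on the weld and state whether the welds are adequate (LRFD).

f_max ≈ 945 N/mm; adequate

E43XX → F_EXX = 430 MPa.
Total weld length L_w = 380 mm. Treat welds as unit-width lines.
Polar moment about centroid: J = 2[d³/12 + d(b/2)²] = 2[190³/12 + 190×40²] = 1751000 mm³.
Direct shear f_v = P/L_w = 55.3×10³ / 380 = 145.5 N/mm (vertical).
Torsion M = P·e = 55.3×10³ × 270 = 14931000 N·mm.
Critical point at (x, y) = (40, 95) from centroid. f_tx = M·y/J = 810 N/mm; f_ty = M·x/J = 341.1 N/mm.
Resultant f_max = √[f_tx² + (f_v + f_ty)²] = √[810² + (145.5 + 341.1)²] = 944.9 N/mm.
Capacity per unit length: φr_n = 0.75 × 0.6 × 430 × (0.707 × 12) = 1642 N/mm.
944.9 ≤ 1642 → adequate.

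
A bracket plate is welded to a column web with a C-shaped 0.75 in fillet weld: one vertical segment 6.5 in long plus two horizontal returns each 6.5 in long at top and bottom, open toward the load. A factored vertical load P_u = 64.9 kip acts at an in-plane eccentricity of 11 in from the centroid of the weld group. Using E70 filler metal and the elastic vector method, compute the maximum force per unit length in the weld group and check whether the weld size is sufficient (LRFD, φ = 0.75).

f_max ≈ 18.1 kip/in; NOT adequate

E70XX → F_EXX = 70 ksi.
Total weld length L_w = 19.5 in. Treat welds as unit-width lines.
Centroid: x̄ = 2×6.5×3.25 / 19.5 = 2.167 in from the vertical weld.
Polar moment about centroid: J = I_x + I_y = [6.5³/12 + 2×6.5×3.25²] + [6.5×2.167² + 2(6.5³/12 + 6.5×1.083²)] = 251.7 in³.
Direct shear f_v = P/L_w = 64.9 / 19.5 = 3.328 kip/in (vertical).
Torsion M = P·e = 64.9 × 11 = 713.9 kip·in.
Critical point at (x, y) = (4.333, 3.25) from centroid. f_tx = M·y/J = 9.217 kip/in; f_ty = M·x/J = 12.29 kip/in.
Resultant f_max = √[f_tx² + (f_v + f_ty)²] = √[9.217² + (3.328 + 12.29)²] = 18.13 kip/in.
Capacity per unit length: φr_n = 0.75 × 0.6 × 70 × (0.707 × 0.75) = 16.7 kip/in.
18.13 > 16.7 → NOT adequate.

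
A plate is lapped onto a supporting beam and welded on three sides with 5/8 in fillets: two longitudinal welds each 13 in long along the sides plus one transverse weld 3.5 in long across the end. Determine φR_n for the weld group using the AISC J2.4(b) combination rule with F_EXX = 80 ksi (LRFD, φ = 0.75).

φR_n ≈ 469 kip

t_e = 0.707 × 0.625 = 0.4419 in.
R_nwl = 0.6 × 80 × 0.4419 × 26 = 551.5 kip (longitudinal, 2 welds).
R_nwt = 0.6 × 80 × 0.4419 × 3.5 = 74.23 kip (transverse, base value).
(i) R_nwl + R_nwt = 625.7 kip; (ii) 0.85 R_nwl + 1.5 R_nwt = 580.1 kip.
R_n = max = 625.7 kip [governs: (i)]; φR_n = 469.3 kip.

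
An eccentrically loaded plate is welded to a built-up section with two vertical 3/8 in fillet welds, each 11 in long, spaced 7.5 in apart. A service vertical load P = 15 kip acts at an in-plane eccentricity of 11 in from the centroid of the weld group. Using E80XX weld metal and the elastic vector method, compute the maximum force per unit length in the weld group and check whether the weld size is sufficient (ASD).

f_max ≈ 2.52 kip/in; adequate

E80XX → F_EXX = 80 ksi.
Total weld length L_w = 22 in. Treat welds as unit-width lines.
Polar moment about centroid: J = 2[d³/12 + d(b/2)²] = 2[11³/12 + 11×3.75²] = 531.2 in³.
Direct shear f_v = P/L_w = 15 / 22 = 0.6818 kip/in (vertical).
Torsion M = P·e = 15 × 11 = 165 kip·in.
Critical point at (x, y) = (3.75, 5.5) from centroid. f_tx = M·y/J = 1.708 kip/in; f_ty = M·x/J = 1.165 kip/in.
Resultant f_max = √[f_tx² + (f_v + f_ty)²] = √[1.708² + (0.6818 + 1.165)²] = 2.516 kip/in.
Capacity per unit length: r_n/Ω = (1/2.0) × 0.6 × 80 × (0.707 × 0.375) = 6.363 kip/in.
2.516 ≤ 6.363 → adequate.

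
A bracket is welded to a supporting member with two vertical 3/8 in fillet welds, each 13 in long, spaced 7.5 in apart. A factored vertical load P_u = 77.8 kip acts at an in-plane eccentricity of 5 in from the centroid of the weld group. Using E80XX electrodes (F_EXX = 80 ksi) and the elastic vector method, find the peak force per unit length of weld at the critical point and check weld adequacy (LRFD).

f_max ≈ 6.07 kip/in; adequate

Total weld length L_w = 26 in. Treat welds as unit-width lines.
Polar moment about centroid: J = 2[d³/12 + d(b/2)²] = 2[13³/12 + 13×3.75²] = 731.8 in³.
Direct shear f_v = P/L_w = 77.8 / 26 = 2.992 kip/in (vertical).
Torsion M = P·e = 77.8 × 5 = 389 kip·in.
Critical point at (x, y) = (3.75, 6.5) from centroid. f_tx = M·y/J = 3.455 kip/in; f_ty = M·x/J = 1.993 kip/in.
Resultant f_max = √[f_tx² + (f_v + f_ty)²] = √[3.455² + (2.992 + 1.993)²] = 6.066 kip/in.
Capacity per unit length: φr_n = 0.75 × 0.6 × 80 × (0.707 × 0.375) = 9.544 kip/in.
6.066 ≤ 9.544 → adequate.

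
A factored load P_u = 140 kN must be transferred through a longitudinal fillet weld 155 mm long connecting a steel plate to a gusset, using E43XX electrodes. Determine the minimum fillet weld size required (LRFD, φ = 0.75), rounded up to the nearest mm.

E43XX → F_EXX = 430 MPa.
Total weld length L = 155 mm.
Required throat t_e = P_u / (φ × 0.6 F_EXX × L) = 140 / (0.75 × 0.6 × 430 × 155 × 10⁻³) = 4.668 mm.
Required leg w = t_e / 0.707 = 6.602 mm → use 7 mm.

w = 7 mm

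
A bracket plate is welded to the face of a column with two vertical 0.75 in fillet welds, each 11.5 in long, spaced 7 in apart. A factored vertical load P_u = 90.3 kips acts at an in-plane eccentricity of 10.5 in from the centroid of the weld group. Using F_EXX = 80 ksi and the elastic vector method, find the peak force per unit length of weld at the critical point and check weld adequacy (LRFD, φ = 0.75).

Total weld length L_w = 23 in. Treat welds as unit-width lines.
Polar moment about centroid: J = 2[d³/12 + d(b/2)²] = 2[11.5³/12 + 11.5×3.5²] = 535.2 in³.
Direct shear f_v = P/L_w = 90.3 / 23 = 3.926 kip/in (vertical).
Torsion M = P·e = 90.3 × 10.5 = 948.15 kip·in.
Critical point at (x, y) = (3.5, 5.75) from centroid. f_tx = M·y/J = 10.19 kip/in; f_ty = M·x/J = 6.2 kip/in.
Resultant f_max = √[f_tx² + (f_v + f_ty)²] = √[10.19² + (3.926 + 6.2)²] = 14.36 kip/in.
Capacity per unit length: φr_n = 0.75 × 0.6 × 80 × (0.707 × 0.75) = 19.09 kip/in.
14.36 ≤ 19.09 → adequate.

f_max ≈ 14.4 kip/in; adequate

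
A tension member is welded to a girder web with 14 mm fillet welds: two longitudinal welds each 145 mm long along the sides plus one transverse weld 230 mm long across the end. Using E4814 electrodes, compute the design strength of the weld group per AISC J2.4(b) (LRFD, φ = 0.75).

E48XX → F_EXX = 480 MPa.
t_e = 0.707 × 14 = 9.898 mm.
R_nwl = 0.6 × 480 × 9.898 × 290 × 10⁻³ = 826.7 kN (longitudinal, 2 welds).
R_nwt = 0.6 × 480 × 9.898 × 230 × 10⁻³ = 655.6 kN (transverse, base value).
(i) R_nwl + R_nwt = 1482 kN; (ii) 0.85 R_nwl + 1.5 R_nwt = 1686 kN.
R_n = max = 1686 kN [governs: (ii)]; φR_n = 1265 kN.

φR_n ≈ 1260 kN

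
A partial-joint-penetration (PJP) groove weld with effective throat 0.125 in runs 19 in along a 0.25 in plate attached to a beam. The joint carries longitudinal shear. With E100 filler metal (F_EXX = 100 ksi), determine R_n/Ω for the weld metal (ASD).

R_n/Ω ≈ 71.2 kips

Effective throat (given) t_e = 0.125 in.
A_we = 0.125 × 19 = 2.375 in².
F_nw = 0.6 F_EXX = 60 ksi.
R_n/Ω = (60 × 2.375) / 2.0 = 71.25 kips.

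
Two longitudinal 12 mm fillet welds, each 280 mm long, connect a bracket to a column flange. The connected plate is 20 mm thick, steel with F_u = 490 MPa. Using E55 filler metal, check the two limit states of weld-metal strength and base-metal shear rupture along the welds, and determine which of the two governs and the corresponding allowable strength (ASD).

E55XX → F_EXX = 550 MPa.
t_e = 0.707 × 12 = 8.484 mm; L = 560 mm.
Weld metal: R_n/Ω = (1/2.0) × 0.6 × 550 × 8.484 × 560 × 10⁻³ = 783.9 kN.
Base metal (shear rupture): R_n/Ω = (1/2.0) × 0.6 × 490 × 20 × 560 × 10⁻³ = 1646 kN.
Governing: weld metal.

R_n/Ω ≈ 784 kN (weld metal governs)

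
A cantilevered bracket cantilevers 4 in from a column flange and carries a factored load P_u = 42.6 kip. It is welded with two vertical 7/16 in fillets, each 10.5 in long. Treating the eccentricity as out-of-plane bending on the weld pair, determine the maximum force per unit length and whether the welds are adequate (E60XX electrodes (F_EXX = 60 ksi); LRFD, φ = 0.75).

L_w = 2 × 10.5 = 21 in; section modulus (unit throat) S = 2 × L²/6 = 36.75 in².
Direct shear f_v = P/L_w = 42.6/21 = 2.029 kip/in.
Moment M = P × e = 42.6 × 4 = 170.4 kip·in; bending f_b = M/S = 4.637 kip/in.
f_max = √(f_v² + f_b²) = √(2.029² + 4.637²) = 5.061 kip/in.
φr_n = 0.75 × 0.6 × 60 × (0.707 × 0.4375) = 8.351 kip/in → adequate.

f_max ≈ 5.06 kip/in; adequate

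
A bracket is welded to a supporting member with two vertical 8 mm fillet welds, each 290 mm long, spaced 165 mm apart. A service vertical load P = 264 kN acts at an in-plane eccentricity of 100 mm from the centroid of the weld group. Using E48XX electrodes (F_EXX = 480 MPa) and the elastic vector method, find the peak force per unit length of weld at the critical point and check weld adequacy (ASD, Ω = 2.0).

Total weld length L_w = 580 mm. Treat welds as unit-width lines.
Polar moment about centroid: J = 2[d³/12 + d(b/2)²] = 2[290³/12 + 290×82.5²] = 8012000 mm³.
Direct shear f_v = P/L_w = 264×10³ / 580 = 455.2 N/mm (vertical).
Torsion M = P·e = 264×10³ × 100 = 26400000 N·mm.
Critical point at (x, y) = (82.5, 145) from centroid. f_tx = M·y/J = 477.8 N/mm; f_ty = M·x/J = 271.8 N/mm.
Resultant f_max = √[f_tx² + (f_v + f_ty)²] = √[477.8² + (455.2 + 271.8)²] = 869.9 N/mm.
Capacity per unit length: r_n/Ω = (1/2.0) × 0.6 × 480 × (0.707 × 8) = 814.5 N/mm.
869.9 > 814.5 → NOT adequate.

f_max ≈ 870 N/mm; NOT adequate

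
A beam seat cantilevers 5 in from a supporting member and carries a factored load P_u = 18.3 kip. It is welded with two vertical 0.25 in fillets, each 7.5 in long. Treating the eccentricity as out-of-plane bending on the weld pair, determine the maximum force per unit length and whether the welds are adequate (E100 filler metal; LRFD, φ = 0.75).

E100XX → F_EXX = 100 ksi.
L_w = 2 × 7.5 = 15 in; section modulus (unit throat) S = 2 × L²/6 = 18.75 in².
Direct shear f_v = P/L_w = 18.3/15 = 1.22 kip/in.
Moment M = P × e = 18.3 × 5 = 91.5 kip·in; bending f_b = M/S = 4.88 kip/in.
f_max = √(f_v² + f_b²) = √(1.22² + 4.88²) = 5.03 kip/in.
φr_n = 0.75 × 0.6 × 100 × (0.707 × 0.25) = 7.954 kip/in → adequate.

f_max ≈ 5.03 kip/in; adequate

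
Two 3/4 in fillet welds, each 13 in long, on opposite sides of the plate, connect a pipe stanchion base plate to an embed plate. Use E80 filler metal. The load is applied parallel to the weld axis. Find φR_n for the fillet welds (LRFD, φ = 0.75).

φR_n ≈ 496 kips

E80XX → F_EXX = 80 ksi.
Effective throat t_e = 0.707 × 0.75 = 0.5302 in.
Total length L = 26 in; A_we = 0.5302 × 26 = 13.79 in².
F_nw = 0.6 F_EXX = 0.6 × 80 = 48 ksi.
φR_n = 0.75 × 48 × 13.79 = 496.3 kips.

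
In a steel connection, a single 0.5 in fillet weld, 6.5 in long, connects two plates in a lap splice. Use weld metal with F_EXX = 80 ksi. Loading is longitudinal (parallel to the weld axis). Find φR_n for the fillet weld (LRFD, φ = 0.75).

φR_n ≈ 82.7 kips

Effective throat t_e = 0.707 × 0.5 = 0.3535 in.
Total length L = 6.5 in; A_we = 0.3535 × 6.5 = 2.298 in².
F_nw = 0.6 F_EXX = 0.6 × 80 = 48 ksi.
φR_n = 0.75 × 48 × 2.298 = 82.72 kips.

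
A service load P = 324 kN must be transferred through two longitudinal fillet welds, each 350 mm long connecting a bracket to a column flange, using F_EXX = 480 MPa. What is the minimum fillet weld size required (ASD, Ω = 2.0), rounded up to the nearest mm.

Total weld length L = 700 mm.
Required throat t_e = P × Ω / (0.6 F_EXX × L) = 324 × 2.0 / (0.6 × 480 × 700 × 10⁻³) = 3.214 mm.
Required leg w = t_e / 0.707 = 4.546 mm → use 5 mm.

w = 5 mm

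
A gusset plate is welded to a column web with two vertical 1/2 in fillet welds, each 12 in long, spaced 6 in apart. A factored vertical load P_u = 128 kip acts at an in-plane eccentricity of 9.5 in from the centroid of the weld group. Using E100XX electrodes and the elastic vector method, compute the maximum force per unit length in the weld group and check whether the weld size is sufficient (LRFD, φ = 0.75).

E100XX → F_EXX = 100 ksi.
Total weld length L_w = 24 in. Treat welds as unit-width lines.
Polar moment about centroid: J = 2[d³/12 + d(b/2)²] = 2[12³/12 + 12×3²] = 504 in³.
Direct shear f_v = P/L_w = 128 / 24 = 5.333 kip/in (vertical).
Torsion M = P·e = 128 × 9.5 = 1216 kip·in.
Critical point at (x, y) = (3, 6) from centroid. f_tx = M·y/J = 14.48 kip/in; f_ty = M·x/J = 7.238 kip/in.
Resultant f_max = √[f_tx² + (f_v + f_ty)²] = √[14.48² + (5.333 + 7.238)²] = 19.17 kip/in.
Capacity per unit length: φr_n = 0.75 × 0.6 × 100 × (0.707 × 0.5) = 15.91 kip/in.
19.17 > 15.91 → NOT adequate.

f_max ≈ 19.2 kip/in; NOT adequate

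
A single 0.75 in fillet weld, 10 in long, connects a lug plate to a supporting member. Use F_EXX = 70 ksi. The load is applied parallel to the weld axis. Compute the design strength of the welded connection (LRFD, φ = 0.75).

Effective throat t_e = 0.707 × 0.75 = 0.5302 in.
Total length L = 10 in; A_we = 0.5302 × 10 = 5.303 in².
F_nw = 0.6 F_EXX = 0.6 × 70 = 42 ksi.
φR_n = 0.75 × 42 × 5.303 = 167 kip.

φR_n ≈ 167 kip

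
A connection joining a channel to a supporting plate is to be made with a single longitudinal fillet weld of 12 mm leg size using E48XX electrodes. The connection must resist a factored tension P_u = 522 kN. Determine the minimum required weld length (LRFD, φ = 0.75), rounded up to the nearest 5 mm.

L = 285 mm

E48XX → F_EXX = 480 MPa.
Throat t_e = 0.707 × 12 = 8.484 mm.
φr_n = 0.75 × 0.6 × 480 × 8.484 × 10⁻³ = 1.833 kN/mm.
L_req = P_u / φr_n = 522 / 1.833 = 284.8 mm total.
Round up → use L = 285 mm.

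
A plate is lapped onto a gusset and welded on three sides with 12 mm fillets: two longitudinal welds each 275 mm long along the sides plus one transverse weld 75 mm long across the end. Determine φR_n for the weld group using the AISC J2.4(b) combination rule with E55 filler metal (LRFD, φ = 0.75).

φR_n ≈ 1310 kN

E55XX → F_EXX = 550 MPa.
t_e = 0.707 × 12 = 8.484 mm.
R_nwl = 0.6 × 550 × 8.484 × 550 × 10⁻³ = 1540 kN (longitudinal, 2 welds).
R_nwt = 0.6 × 550 × 8.484 × 75 × 10⁻³ = 210 kN (transverse, base value).
(i) R_nwl + R_nwt = 1750 kN; (ii) 0.85 R_nwl + 1.5 R_nwt = 1624 kN.
R_n = max = 1750 kN [governs: (i)]; φR_n = 1312 kN.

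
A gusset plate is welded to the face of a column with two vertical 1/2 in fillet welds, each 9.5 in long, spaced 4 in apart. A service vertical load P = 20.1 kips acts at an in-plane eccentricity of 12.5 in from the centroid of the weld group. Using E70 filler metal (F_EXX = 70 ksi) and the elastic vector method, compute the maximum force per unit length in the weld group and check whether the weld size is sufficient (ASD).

f_max ≈ 6.4 kip/in; adequate

Total weld length L_w = 19 in. Treat welds as unit-width lines.
Polar moment about centroid: J = 2[d³/12 + d(b/2)²] = 2[9.5³/12 + 9.5×2²] = 218.9 in³.
Direct shear f_v = P/L_w = 20.1 / 19 = 1.058 kip/in (vertical).
Torsion M = P·e = 20.1 × 12.5 = 251.25 kip·in.
Critical point at (x, y) = (2, 4.75) from centroid. f_tx = M·y/J = 5.452 kip/in; f_ty = M·x/J = 2.296 kip/in.
Resultant f_max = √[f_tx² + (f_v + f_ty)²] = √[5.452² + (1.058 + 2.296)²] = 6.401 kip/in.
Capacity per unit length: r_n/Ω = (1/2.0) × 0.6 × 70 × (0.707 × 0.5) = 7.423 kip/in.
6.401 ≤ 7.423 → adequate.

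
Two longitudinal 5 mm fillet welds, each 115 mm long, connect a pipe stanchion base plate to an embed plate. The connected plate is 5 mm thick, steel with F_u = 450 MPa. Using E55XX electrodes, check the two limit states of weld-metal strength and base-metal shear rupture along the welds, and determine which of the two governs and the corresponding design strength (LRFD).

φR_n ≈ 201 kN (weld metal governs)

E55XX → F_EXX = 550 MPa.
t_e = 0.707 × 5 = 3.535 mm; L = 230 mm.
Weld metal: φR_n = 0.75 × 0.6 × 550 × 3.535 × 230 × 10⁻³ = 201.2 kN.
Base metal (shear rupture): φR_n = 0.75 × 0.6 × 450 × 5 × 230 × 10⁻³ = 232.9 kN.
Governing: weld metal.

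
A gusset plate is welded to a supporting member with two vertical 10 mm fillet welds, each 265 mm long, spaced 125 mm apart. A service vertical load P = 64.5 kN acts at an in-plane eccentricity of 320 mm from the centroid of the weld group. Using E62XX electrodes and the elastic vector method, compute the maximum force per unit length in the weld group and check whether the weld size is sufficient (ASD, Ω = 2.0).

E62XX → F_EXX = 620 MPa.
Total weld length L_w = 530 mm. Treat welds as unit-width lines.
Polar moment about centroid: J = 2[d³/12 + d(b/2)²] = 2[265³/12 + 265×62.5²] = 5172000 mm³.
Direct shear f_v = P/L_w = 64.5×10³ / 530 = 121.7 N/mm (vertical).
Torsion M = P·e = 64.5×10³ × 320 = 20640000 N·mm.
Critical point at (x, y) = (62.5, 132.5) from centroid. f_tx = M·y/J = 528.8 N/mm; f_ty = M·x/J = 249.4 N/mm.
Resultant f_max = √[f_tx² + (f_v + f_ty)²] = √[528.8² + (121.7 + 249.4)²] = 646 N/mm.
Capacity per unit length: r_n/Ω = (1/2.0) × 0.6 × 620 × (0.707 × 10) = 1315 N/mm.
646 ≤ 1315 → adequate.

f_max ≈ 646 N/mm; adequate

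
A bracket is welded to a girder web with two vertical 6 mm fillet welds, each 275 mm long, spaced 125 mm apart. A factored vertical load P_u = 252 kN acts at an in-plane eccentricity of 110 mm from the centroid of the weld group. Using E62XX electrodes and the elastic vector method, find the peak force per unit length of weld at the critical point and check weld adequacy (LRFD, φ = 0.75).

E62XX → F_EXX = 620 MPa.
Total weld length L_w = 550 mm. Treat welds as unit-width lines.
Polar moment about centroid: J = 2[d³/12 + d(b/2)²] = 2[275³/12 + 275×62.5²] = 5615000 mm³.
Direct shear f_v = P/L_w = 252×10³ / 550 = 458.2 N/mm (vertical).
Torsion M = P·e = 252×10³ × 110 = 27720000 N·mm.
Critical point at (x, y) = (62.5, 137.5) from centroid. f_tx = M·y/J = 678.9 N/mm; f_ty = M·x/J = 308.6 N/mm.
Resultant f_max = √[f_tx² + (f_v + f_ty)²] = √[678.9² + (458.2 + 308.6)²] = 1024 N/mm.
Capacity per unit length: φr_n = 0.75 × 0.6 × 620 × (0.707 × 6) = 1184 N/mm.
1024 ≤ 1184 → adequate.

f_max ≈ 1020 N/mm; adequate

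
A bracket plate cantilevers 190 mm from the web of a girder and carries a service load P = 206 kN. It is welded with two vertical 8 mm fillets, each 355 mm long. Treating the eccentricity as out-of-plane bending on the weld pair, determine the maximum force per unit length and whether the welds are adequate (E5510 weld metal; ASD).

E55XX → F_EXX = 550 MPa.
L_w = 2 × 355 = 710 mm; section modulus (unit throat) S = 2 × L²/6 = 42010 mm².
Direct shear f_v = P/L_w = 206×10³/710 = 290.1 N/mm.
Moment M = P × e = 206×10³ × 190 = 39140000 N·mm; bending f_b = M/S = 931.7 N/mm.
f_max = √(f_v² + f_b²) = √(290.1² + 931.7²) = 975.9 N/mm.
r_n/Ω = (1/2.0) × 0.6 × 550 × (0.707 × 8) = 933.2 N/mm → NOT adequate.

f_max ≈ 976 N/mm; NOT adequate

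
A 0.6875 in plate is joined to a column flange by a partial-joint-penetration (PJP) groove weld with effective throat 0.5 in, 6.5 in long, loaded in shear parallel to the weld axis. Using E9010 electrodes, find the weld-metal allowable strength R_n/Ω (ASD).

R_n/Ω ≈ 87.8 kip

E90XX → F_EXX = 90 ksi.
Effective throat (given) t_e = 0.5 in.
A_we = 0.5 × 6.5 = 3.25 in².
F_nw = 0.6 F_EXX = 54 ksi.
R_n/Ω = (54 × 3.25) / 2.0 = 87.75 kip.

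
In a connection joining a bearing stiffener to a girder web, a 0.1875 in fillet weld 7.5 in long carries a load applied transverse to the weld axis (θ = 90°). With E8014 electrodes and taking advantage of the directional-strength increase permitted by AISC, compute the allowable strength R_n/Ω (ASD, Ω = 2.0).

E80XX → F_EXX = 80 ksi.
t_e = 0.707 × 0.1875 = 0.1326 in; A_we = 0.1326 × 7.5 = 0.9942 in².
Directional factor: 1.0 + 0.5 sin^1.5(90°) = 1.5.
F_nw = 0.6 × 80 × 1.5 = 72 ksi.
R_n/Ω = (72 × 0.9942) / 2.0 = 35.79 kips.

R_n/Ω ≈ 35.8 kips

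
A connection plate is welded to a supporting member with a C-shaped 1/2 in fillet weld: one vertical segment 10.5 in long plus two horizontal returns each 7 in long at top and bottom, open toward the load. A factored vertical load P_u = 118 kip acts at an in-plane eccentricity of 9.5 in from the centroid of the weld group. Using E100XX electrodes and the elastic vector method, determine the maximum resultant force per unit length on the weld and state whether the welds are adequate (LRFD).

f_max ≈ 16.9 kip/in; NOT adequate

E100XX → F_EXX = 100 ksi.
Total weld length L_w = 24.5 in. Treat welds as unit-width lines.
Centroid: x̄ = 2×7×3.5 / 24.5 = 2 in from the vertical weld.
Polar moment about centroid: J = I_x + I_y = [10.5³/12 + 2×7×5.25²] + [10.5×2² + 2(7³/12 + 7×1.5²)] = 613 in³.
Direct shear f_v = P/L_w = 118 / 24.5 = 4.816 kip/in (vertical).
Torsion M = P·e = 118 × 9.5 = 1121 kip·in.
Critical point at (x, y) = (5, 5.25) from centroid. f_tx = M·y/J = 9.601 kip/in; f_ty = M·x/J = 9.143 kip/in.
Resultant f_max = √[f_tx² + (f_v + f_ty)²] = √[9.601² + (4.816 + 9.143)²] = 16.94 kip/in.
Capacity per unit length: φr_n = 0.75 × 0.6 × 100 × (0.707 × 0.5) = 15.91 kip/in.
16.94 > 15.91 → NOT adequate.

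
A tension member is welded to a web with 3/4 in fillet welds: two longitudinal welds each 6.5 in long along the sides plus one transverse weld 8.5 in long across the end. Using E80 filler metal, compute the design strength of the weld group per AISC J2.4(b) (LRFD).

E80XX → F_EXX = 80 ksi.
t_e = 0.707 × 0.75 = 0.5302 in.
R_nwl = 0.6 × 80 × 0.5302 × 13 = 330.9 kip (longitudinal, 2 welds).
R_nwt = 0.6 × 80 × 0.5302 × 8.5 = 216.3 kip (transverse, base value).
(i) R_nwl + R_nwt = 547.2 kip; (ii) 0.85 R_nwl + 1.5 R_nwt = 605.8 kip.
R_n = max = 605.8 kip [governs: (ii)]; φR_n = 454.3 kip.

φR_n ≈ 454 kip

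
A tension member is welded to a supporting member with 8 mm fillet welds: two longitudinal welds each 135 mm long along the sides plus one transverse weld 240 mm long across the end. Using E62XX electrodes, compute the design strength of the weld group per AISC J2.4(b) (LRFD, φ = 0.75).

φR_n ≈ 930 kN

E62XX → F_EXX = 620 MPa.
t_e = 0.707 × 8 = 5.656 mm.
R_nwl = 0.6 × 620 × 5.656 × 270 × 10⁻³ = 568.1 kN (longitudinal, 2 welds).
R_nwt = 0.6 × 620 × 5.656 × 240 × 10⁻³ = 505 kN (transverse, base value).
(i) R_nwl + R_nwt = 1073 kN; (ii) 0.85 R_nwl + 1.5 R_nwt = 1240 kN.
R_n = max = 1240 kN [governs: (ii)]; φR_n = 930.2 kN.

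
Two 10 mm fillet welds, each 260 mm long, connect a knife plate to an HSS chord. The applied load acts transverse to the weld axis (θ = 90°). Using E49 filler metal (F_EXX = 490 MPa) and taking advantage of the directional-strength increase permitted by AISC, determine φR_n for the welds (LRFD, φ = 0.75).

t_e = 0.707 × 10 = 7.07 mm; A_we = 7.07 × 520 = 3676 mm².
Directional factor: 1.0 + 0.5 sin^1.5(90°) = 1.5.
F_nw = 0.6 × 490 × 1.5 = 441 MPa.
φR_n = 0.75 × 441 × 3676 × 10⁻³ = 1216 kN.

φR_n ≈ 1220 kN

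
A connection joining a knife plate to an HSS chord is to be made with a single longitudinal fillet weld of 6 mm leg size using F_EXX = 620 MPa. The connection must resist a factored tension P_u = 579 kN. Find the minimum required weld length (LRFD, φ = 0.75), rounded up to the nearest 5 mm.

L = 490 mm

Throat t_e = 0.707 × 6 = 4.242 mm.
φr_n = 0.75 × 0.6 × 620 × 4.242 × 10⁻³ = 1.184 kN/mm.
L_req = P_u / φr_n = 579 / 1.184 = 489.2 mm total.
Round up → use L = 490 mm.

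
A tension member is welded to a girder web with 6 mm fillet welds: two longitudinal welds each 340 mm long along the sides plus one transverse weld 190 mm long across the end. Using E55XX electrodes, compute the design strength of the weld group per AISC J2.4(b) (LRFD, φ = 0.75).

E55XX → F_EXX = 550 MPa.
t_e = 0.707 × 6 = 4.242 mm.
R_nwl = 0.6 × 550 × 4.242 × 680 × 10⁻³ = 951.9 kN (longitudinal, 2 welds).
R_nwt = 0.6 × 550 × 4.242 × 190 × 10⁻³ = 266 kN (transverse, base value).
(i) R_nwl + R_nwt = 1218 kN; (ii) 0.85 R_nwl + 1.5 R_nwt = 1208 kN.
R_n = max = 1218 kN [governs: (i)]; φR_n = 913.4 kN.

φR_n ≈ 913 kN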